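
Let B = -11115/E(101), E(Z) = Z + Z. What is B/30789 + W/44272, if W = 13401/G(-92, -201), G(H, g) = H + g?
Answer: -12640349201/4481993373616 ≈ -0.0028203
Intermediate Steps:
E(Z) = 2*Z
B = -11115/202 (B = -11115/(2*101) = -11115/202 ≈ -55.025)
W = -13401/293 (W = 13401/(-92 - 201) = 13401/(-293) = 13401*(-1/293) = -13401/293 ≈ -45.737)
B/30789 + W/44272 = -11115/202/30789 - 13401/293/44272 = -11115/202*1/30789 - 13401/293*1/44272 = -1235/691042 - 13401/12971696 = -12640349201/4481993373616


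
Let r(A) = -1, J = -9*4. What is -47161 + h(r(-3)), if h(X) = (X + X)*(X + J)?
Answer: -47087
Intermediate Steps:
J = -36
h(X) = 2*X*(-36 + X) (h(X) = (X + X)*(X - 36) = (2*X)*(-36 + X) = 2*X*(-36 + X))
-47161 + h(r(-3)) = -47161 + 2*(-1)*(-36 - 1) = -47161 + 2*(-1)*(-37) = -47161 + 74 = -47087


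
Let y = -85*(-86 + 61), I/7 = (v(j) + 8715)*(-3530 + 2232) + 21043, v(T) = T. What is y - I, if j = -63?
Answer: 78466896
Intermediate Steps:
I = -78464771 (I = 7*((-63 + 8715)*(-3530 + 2232) + 21043) = 7*(8652*(-1298) + 21043) = 7*(-11230296 + 21043) = 7*(-11209253) = -78464771)
y = 2125 (y = -85*(-25) = 2125)
y - I = 2125 - 1*(-78464771) = 2125 + 78464771 = 78466896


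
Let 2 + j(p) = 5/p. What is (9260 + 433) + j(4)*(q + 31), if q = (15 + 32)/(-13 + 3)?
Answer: 386931/40 ≈ 9673.3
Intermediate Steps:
q = -47/10 (q = 47/(-10) = 47*(-⅒) = -47/10 ≈ -4.7000)
j(p) = -2 + 5/p
(9260 + 433) + j(4)*(q + 31) = (9260 + 433) + (-2 + 5/4)*(-47/10 + 31) = 9693 + (-2 + 5*(¼))*(263/10) = 9693 + (-2 + 5/4)*(263/10) = 9693 - ¾*263/10 = 9693 - 789/40 = 386931/40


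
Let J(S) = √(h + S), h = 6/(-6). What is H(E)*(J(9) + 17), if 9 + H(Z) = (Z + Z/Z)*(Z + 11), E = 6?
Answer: 1870 + 220*√2 ≈ 2181.1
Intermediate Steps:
h = -1 (h = 6*(-⅙) = -1)
J(S) = √(-1 + S)
H(Z) = -9 + (1 + Z)*(11 + Z) (H(Z) = -9 + (Z + Z/Z)*(Z + 11) = -9 + (Z + 1)*(11 + Z) = -9 + (1 + Z)*(11 + Z))
H(E)*(J(9) + 17) = (2 + 6² + 12*6)*(√(-1 + 9) + 17) = (2 + 36 + 72)*(√8 + 17) = 110*(2*√2 + 17) = 110*(17 + 2*√2) = 1870 + 220*√2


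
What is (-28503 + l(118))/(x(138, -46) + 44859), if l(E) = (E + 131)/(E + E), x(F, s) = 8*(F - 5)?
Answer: -6726459/10837828 ≈ -0.62065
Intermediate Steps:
x(F, s) = -40 + 8*F (x(F, s) = 8*(-5 + F) = -40 + 8*F)
l(E) = (131 + E)/(2*E) (l(E) = (131 + E)/((2*E)) = (131 + E)*(1/(2*E)) = (131 + E)/(2*E))
(-28503 + l(118))/(x(138, -46) + 44859) = (-28503 + (1/2)*(131 + 118)/118)/((-40 + 8*138) + 44859) = (-28503 + (1/2)*(1/118)*249)/((-40 + 1104) + 44859) = (-28503 + 249/236)/(1064 + 44859) = -6726459/236/45923 = -6726459/236*1/45923 = -6726459/10837828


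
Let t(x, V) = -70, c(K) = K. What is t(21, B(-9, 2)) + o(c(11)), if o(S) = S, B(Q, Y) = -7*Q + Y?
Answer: -59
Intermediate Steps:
B(Q, Y) = Y - 7*Q
t(21, B(-9, 2)) + o(c(11)) = -70 + 11 = -59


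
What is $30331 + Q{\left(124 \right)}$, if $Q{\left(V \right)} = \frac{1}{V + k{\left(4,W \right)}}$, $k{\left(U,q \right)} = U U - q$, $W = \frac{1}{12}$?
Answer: $\frac{50925761}{1679} \approx 30331.0$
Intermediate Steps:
$W = \frac{1}{12} \approx 0.083333$
$k{\left(U,q \right)} = U^{2} - q$
$Q{\left(V \right)} = \frac{1}{\frac{191}{12} + V}$ ($Q{\left(V \right)} = \frac{1}{V + \left(4^{2} - \frac{1}{12}\right)} = \frac{1}{V + \left(16 - \frac{1}{12}\right)} = \frac{1}{V + \frac{191}{12}} = \frac{1}{\frac{191}{12} + V}$)
$30331 + Q{\left(124 \right)} = 30331 + \frac{12}{191 + 12 \cdot 124} = 30331 + \frac{12}{191 + 1488} = 30331 + \frac{12}{1679} = \frac{50925761}{1679}$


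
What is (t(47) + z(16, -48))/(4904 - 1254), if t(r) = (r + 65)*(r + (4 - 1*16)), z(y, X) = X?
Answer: 1936/1825 ≈ 1.0608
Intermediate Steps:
t(r) = (-12 + r)*(65 + r) (t(r) = (65 + r)*(r + (4 - 16)) = (65 + r)*(r - 12) = (65 + r)*(-12 + r) = (-12 + r)*(65 + r))
(t(47) + z(16, -48))/(4904 - 1254) = ((-780 + 47**2 + 53*47) - 48)/(4904 - 1254) = ((-780 + 2209 + 2491) - 48)/3650 = (3920 - 48)*(1/3650) = 3872*(1/3650) = 1936/1825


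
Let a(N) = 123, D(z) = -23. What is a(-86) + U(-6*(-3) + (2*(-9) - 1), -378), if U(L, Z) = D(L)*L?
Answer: 146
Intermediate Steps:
U(L, Z) = -23*L
a(-86) + U(-6*(-3) + (2*(-9) - 1), -378) = 123 - 23*(-6*(-3) + (2*(-9) - 1)) = 123 - 23*(18 + (-18 - 1)) = 123 - 23*(18 - 19) = 123 - 23*(-1) = 123 + 23 = 146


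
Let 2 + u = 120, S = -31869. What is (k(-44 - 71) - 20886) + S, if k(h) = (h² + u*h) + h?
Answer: -53215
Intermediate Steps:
u = 118 (u = -2 + 120 = 118)
k(h) = h² + 119*h (k(h) = (h² + 118*h) + h = h² + 119*h)
(k(-44 - 71) - 20886) + S = ((-44 - 71)*(119 + (-44 - 71)) - 20886) - 31869 = (-115*(119 - 115) - 20886) - 31869 = (-115*4 - 20886) - 31869 = (-460 - 20886) - 31869 = -21346 - 31869 = -53215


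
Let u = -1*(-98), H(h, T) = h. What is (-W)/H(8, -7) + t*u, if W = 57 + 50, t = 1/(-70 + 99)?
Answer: -2319/232 ≈ -9.9957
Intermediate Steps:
t = 1/29 ≈ 0.034483
W = 107
u = 98
(-W)/H(8, -7) + t*u = -1*107/8 + (1/29)*98 = -107*⅛ + 98/29 = -107/8 + 98/29 = -2319/232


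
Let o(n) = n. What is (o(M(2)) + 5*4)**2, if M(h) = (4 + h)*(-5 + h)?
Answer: 4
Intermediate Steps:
M(h) = (-5 + h)*(4 + h)
(o(M(2)) + 5*4)**2 = ((-20 + 2**2 - 1*2) + 5*4)**2 = ((-20 + 4 - 2) + 20)**2 = (-18 + 20)**2 = 2**2 = 4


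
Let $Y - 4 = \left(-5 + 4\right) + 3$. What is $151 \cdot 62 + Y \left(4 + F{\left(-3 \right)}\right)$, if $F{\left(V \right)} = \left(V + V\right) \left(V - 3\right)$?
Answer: $9602$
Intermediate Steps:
$F{\left(V \right)} = 2 V \left(-3 + V\right)$
$Y = 6$ ($Y = 4 + \left(\left(-5 + 4\right) + 3\right) = 4 + \left(-1 + 3\right) = 4 + 2 = 6$)
$151 \cdot 62 + Y \left(4 + F{\left(-3 \right)}\right) = 151 \cdot 62 + 6 \left(4 + 2 \left(-3\right) \left(-3 - 3\right)\right) = 9362 + 6 \left(4 + 2 \left(-3\right) \left(-6\right)\right) = 9362 + 6 \left(4 + 36\right) = 9362 + 6 \cdot 40 = 9362 + 240 = 9602$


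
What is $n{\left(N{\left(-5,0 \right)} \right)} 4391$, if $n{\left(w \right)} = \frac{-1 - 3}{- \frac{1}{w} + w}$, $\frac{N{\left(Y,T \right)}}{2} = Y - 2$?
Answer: $\frac{245896}{195} \approx 1261.0$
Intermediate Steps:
$N{\left(Y,T \right)} = -4 + 2 Y$ ($N{\left(Y,T \right)} = 2 \left(Y - 2\right) = 2 \left(-2 + Y\right) = -4 + 2 Y$)
$n{\left(w \right)} = - \frac{4}{w - \frac{1}{w}}$
$n{\left(N{\left(-5,0 \right)} \right)} 4391 = - \frac{4 \left(-4 + 2 \left(-5\right)\right)}{-1 + \left(-4 + 2 \left(-5\right)\right)^{2}} \cdot 4391 = - \frac{4 \left(-4 - 10\right)}{-1 + \left(-4 - 10\right)^{2}} \cdot 4391 = \left(-4\right) \left(-14\right) \frac{1}{-1 + \left(-14\right)^{2}} \cdot 4391 = \left(-4\right) \left(-14\right) \frac{1}{-1 + 196} \cdot 4391 = \left(-4\right) \left(-14\right) \frac{1}{195} \cdot 4391 = \frac{56}{195} \cdot 4391 = \frac{245896}{195}$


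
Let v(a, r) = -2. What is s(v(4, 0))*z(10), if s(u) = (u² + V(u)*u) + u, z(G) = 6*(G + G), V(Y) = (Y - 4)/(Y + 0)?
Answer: -480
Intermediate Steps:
V(Y) = (-4 + Y)/Y
z(G) = 12*G (z(G) = 6*(2*G) = 12*G)
s(u) = -4 + u² + 2*u (s(u) = (u² + ((-4 + u)/u)*u) + u = (u² + (-4 + u)) + u = (-4 + u + u²) + u = -4 + u² + 2*u)
s(v(4, 0))*z(10) = (-4 - 2 - 2*(1 - 2))*(12*10) = (-4 - 2 - 2*(-1))*120 = (-4 - 2 + 2)*120 = -4*120 = -480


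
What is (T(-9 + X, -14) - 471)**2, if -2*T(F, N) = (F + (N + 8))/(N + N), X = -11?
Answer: 174266401/784 ≈ 2.2228e+5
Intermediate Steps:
T(F, N) = -(8 + F + N)/(4*N) (T(F, N) = -(F + (N + 8))/(2*(N + N)) = -(F + (8 + N))/(2*(2*N)) = -(8 + F + N)*1/(2*N)/2 = -(8 + F + N)/(4*N))
(T(-9 + X, -14) - 471)**2 = ((1/4)*(-8 - (-9 - 11) - 1*(-14))/(-14) - 471)**2 = ((1/4)*(-1/14)*(-8 - 1*(-20) + 14) - 471)**2 = ((1/4)*(-1/14)*(-8 + 20 + 14) - 471)**2 = ((1/4)*(-1/14)*26 - 471)**2 = (-13/28 - 471)**2 = (-13201/28)**2 = 174266401/784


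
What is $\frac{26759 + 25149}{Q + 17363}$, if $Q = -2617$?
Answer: $\frac{25954}{7373} \approx 3.5201$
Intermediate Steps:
$\frac{26759 + 25149}{Q + 17363} = \frac{26759 + 25149}{-2617 + 17363} = \frac{51908}{14746} = 51908 \cdot \frac{1}{14746} = \frac{25954}{7373}$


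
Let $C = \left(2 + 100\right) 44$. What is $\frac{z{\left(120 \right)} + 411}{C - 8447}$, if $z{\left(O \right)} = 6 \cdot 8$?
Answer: $- \frac{459}{3959} \approx -0.11594$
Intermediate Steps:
$z{\left(O \right)} = 48$
$C = 4488$ ($C = 102 \cdot 44 = 4488$)
$\frac{z{\left(120 \right)} + 411}{C - 8447} = \frac{48 + 411}{4488 - 8447} = \frac{459}{-3959} = 459 \left(- \frac{1}{3959}\right) = - \frac{459}{3959}$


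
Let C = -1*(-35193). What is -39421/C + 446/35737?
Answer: -1393092199/1257692241 ≈ -1.1077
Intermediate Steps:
C = 35193
-39421/C + 446/35737 = -39421/35193 + 446/35737 = -1393092199/1257692241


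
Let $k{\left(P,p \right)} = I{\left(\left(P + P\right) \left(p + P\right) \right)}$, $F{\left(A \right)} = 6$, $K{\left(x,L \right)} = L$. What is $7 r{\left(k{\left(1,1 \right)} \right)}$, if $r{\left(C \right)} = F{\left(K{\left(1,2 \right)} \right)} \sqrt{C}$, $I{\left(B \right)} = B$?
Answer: $84$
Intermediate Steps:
$k{\left(P,p \right)} = 2 P \left(P + p\right)$ ($k{\left(P,p \right)} = \left(P + P\right) \left(p + P\right) = 2 P \left(P + p\right)$)
$r{\left(C \right)} = 6 \sqrt{C}$
$7 r{\left(k{\left(1,1 \right)} \right)} = 7 \cdot 6 \sqrt{2 \cdot 1 \left(1 + 1\right)} = 7 \cdot 6 \sqrt{2 \cdot 1 \cdot 2} = 7 \cdot 6 \sqrt{4} = 7 \cdot 6 \cdot 2 = 7 \cdot 12 = 84$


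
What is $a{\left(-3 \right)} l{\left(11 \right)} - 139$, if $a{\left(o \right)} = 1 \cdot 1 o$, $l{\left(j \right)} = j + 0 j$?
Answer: $-172$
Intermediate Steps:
$l{\left(j \right)} = j$ ($l{\left(j \right)} = j + 0 = j$)
$a{\left(o \right)} = o$ ($a{\left(o \right)} = 1 o = o$)
$a{\left(-3 \right)} l{\left(11 \right)} - 139 = \left(-3\right) 11 - 139 = -33 - 139 = -172$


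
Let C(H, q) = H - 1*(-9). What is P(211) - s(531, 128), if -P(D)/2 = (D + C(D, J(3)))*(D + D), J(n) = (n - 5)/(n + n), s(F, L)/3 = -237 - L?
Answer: -362669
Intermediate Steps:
s(F, L) = -711 - 3*L (s(F, L) = 3*(-237 - L) = -711 - 3*L)
J(n) = (-5 + n)/(2*n) (J(n) = (-5 + n)/((2*n)) = (-5 + n)*(1/(2*n)) = (-5 + n)/(2*n))
C(H, q) = 9 + H (C(H, q) = H + 9 = 9 + H)
P(D) = -4*D*(9 + 2*D) (P(D) = -2*(D + (9 + D))*(D + D) = -2*(9 + 2*D)*2*D = -4*D*(9 + 2*D))
P(211) - s(531, 128) = -4*211*(9 + 2*211) - (-711 - 3*128) = -4*211*(9 + 422) - (-711 - 384) = -4*211*431 - 1*(-1095) = -363764 + 1095 = -362669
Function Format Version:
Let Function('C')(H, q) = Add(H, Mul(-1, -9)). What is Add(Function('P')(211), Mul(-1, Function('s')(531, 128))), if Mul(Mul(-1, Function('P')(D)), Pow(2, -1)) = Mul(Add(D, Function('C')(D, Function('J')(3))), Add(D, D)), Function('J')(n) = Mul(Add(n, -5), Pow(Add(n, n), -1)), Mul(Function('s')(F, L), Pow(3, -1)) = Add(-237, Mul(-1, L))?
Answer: -362669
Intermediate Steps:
Function('s')(F, L) = Add(-711, Mul(-3, L)) (Function('s')(F, L) = Mul(3, Add(-237, Mul(-1, L))) = Add(-711, Mul(-3, L)))
Function('J')(n) = Mul(Rational(1, 2), Pow(n, -1), Add(-5, n)) (Function('J')(n) = Mul(Add(-5, n), Pow(Mul(2, n), -1)) = Mul(Add(-5, n), Mul(Rational(1, 2), Pow(n, -1))) = Mul(Rational(1, 2), Pow(n, -1), Add(-5, n)))
Function('C')(H, q) = Add(9, H) (Function('C')(H, q) = Add(H, 9) = Add(9, H))
Function('P')(D) = Mul(-4, D, Add(9, Mul(2, D))) (Function('P')(D) = Mul(-2, Mul(Add(D, Add(9, D)), Add(D, D))) = Mul(-2, Mul(Add(9, Mul(2, D)), Mul(2, D))) = Mul(-2, Mul(2, D, Add(9, Mul(2, D)))) = Mul(-4, D, Add(9, Mul(2, D))))
Add(Function('P')(211), Mul(-1, Function('s')(531, 128))) = Add(Mul(-4, 211, Add(9, Mul(2, 211))), Mul(-1, Add(-711, Mul(-3, 128)))) = Add(Mul(-4, 211, Add(9, 422)), Mul(-1, Add(-711, -384))) = Add(Mul(-4, 211, 431), Mul(-1, -1095)) = Add(-363764, 1095) = -362669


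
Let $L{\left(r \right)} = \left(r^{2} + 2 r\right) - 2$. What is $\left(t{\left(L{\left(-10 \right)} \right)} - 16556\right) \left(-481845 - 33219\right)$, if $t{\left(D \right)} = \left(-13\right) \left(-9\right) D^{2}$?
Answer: $-358109577408$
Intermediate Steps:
$L{\left(r \right)} = -2 + r^{2} + 2 r$
$t{\left(D \right)} = 117 D^{2}$
$\left(t{\left(L{\left(-10 \right)} \right)} - 16556\right) \left(-481845 - 33219\right) = \left(117 \left(-2 + \left(-10\right)^{2} + 2 \left(-10\right)\right)^{2} - 16556\right) \left(-481845 - 33219\right) = \left(117 \left(-2 + 100 - 20\right)^{2} - 16556\right) \left(-515064\right) = \left(117 \cdot 78^{2} - 16556\right) \left(-515064\right) = \left(117 \cdot 6084 - 16556\right) \left(-515064\right) = \left(711828 - 16556\right) \left(-515064\right) = 695272 \left(-515064\right) = -358109577408$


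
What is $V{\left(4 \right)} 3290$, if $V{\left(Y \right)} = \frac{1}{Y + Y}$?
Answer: $\frac{1645}{4} \approx 411.25$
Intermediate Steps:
$V{\left(Y \right)} = \frac{1}{2 Y}$
$V{\left(4 \right)} 3290 = \frac{1}{2 \cdot 4} \cdot 3290 = \frac{1}{2} \cdot \frac{1}{4} \cdot 3290 = \frac{1}{8} \cdot 3290 = \frac{1645}{4}$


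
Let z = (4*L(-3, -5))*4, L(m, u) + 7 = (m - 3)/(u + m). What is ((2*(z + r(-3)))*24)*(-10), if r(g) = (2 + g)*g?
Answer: 46560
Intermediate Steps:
L(m, u) = -7 + (-3 + m)/(m + u) (L(m, u) = -7 + (m - 3)/(u + m) = -7 + (-3 + m)/(m + u))
r(g) = g*(2 + g)
z = -100 (z = (4*((-3 - 7*(-5) - 6*(-3))/(-3 - 5)))*4 = (4*((-3 + 35 + 18)/(-8)))*4 = (4*(-⅛*50))*4 = (4*(-25/4))*4 = -25*4 = -100)
((2*(z + r(-3)))*24)*(-10) = ((2*(-100 - 3*(2 - 3)))*24)*(-10) = ((2*(-100 - 3*(-1)))*24)*(-10) = ((2*(-100 + 3))*24)*(-10) = ((2*(-97))*24)*(-10) = -194*24*(-10) = -4656*(-10) = 46560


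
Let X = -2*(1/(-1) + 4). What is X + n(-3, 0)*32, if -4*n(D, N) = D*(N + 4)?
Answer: 90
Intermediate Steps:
n(D, N) = -D*(4 + N)/4 (n(D, N) = -D*(N + 4)/4 = -D*(4 + N)/4)
X = -6 (X = -2*(-1 + 4) = -2*3 = -6)
X + n(-3, 0)*32 = -6 - 1/4*(-3)*(4 + 0)*32 = -6 - 1/4*(-3)*4*32 = -6 + 3*32 = -6 + 96 = 90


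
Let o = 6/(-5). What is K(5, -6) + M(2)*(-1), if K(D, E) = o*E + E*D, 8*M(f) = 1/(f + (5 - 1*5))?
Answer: -1829/80 ≈ -22.862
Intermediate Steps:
M(f) = 1/(8*f) (M(f) = 1/(8*(f + (5 - 1*5))) = 1/(8*(f + (5 - 5))) = 1/(8*(f + 0)) = 1/(8*f))
o = -6/5 (o = 6*(-⅕) = -6/5 ≈ -1.2000)
K(D, E) = -6*E/5 + D*E (K(D, E) = -6*E/5 + E*D = -6*E/5 + D*E)
K(5, -6) + M(2)*(-1) = (⅕)*(-6)*(-6 + 5*5) + ((⅛)/2)*(-1) = (⅕)*(-6)*(-6 + 25) + ((⅛)*(½))*(-1) = (⅕)*(-6)*19 + (1/16)*(-1) = -114/5 - 1/16 = -1829/80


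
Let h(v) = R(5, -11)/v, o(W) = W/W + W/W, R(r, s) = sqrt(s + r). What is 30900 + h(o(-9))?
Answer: 30900 + I*sqrt(6)/2 ≈ 30900.0 + 1.2247*I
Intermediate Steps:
R(r, s) = sqrt(r + s)
o(W) = 2 (o(W) = 1 + 1 = 2)
h(v) = I*sqrt(6)/v (h(v) = sqrt(5 - 11)/v = sqrt(-6)/v = (I*sqrt(6))/v = I*sqrt(6)/v)
30900 + h(o(-9)) = 30900 + I*sqrt(6)/2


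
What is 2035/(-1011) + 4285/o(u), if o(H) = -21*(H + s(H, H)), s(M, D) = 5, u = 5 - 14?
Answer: 462355/9436 ≈ 48.999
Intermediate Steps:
u = -9
o(H) = -105 - 21*H (o(H) = -21*(H + 5) = -21*(5 + H) = -105 - 21*H)
2035/(-1011) + 4285/o(u) = 2035/(-1011) + 4285/(-105 - 21*(-9)) = 2035*(-1/1011) + 4285/(-105 + 189) = -2035/1011 + 4285/84 = 462355/9436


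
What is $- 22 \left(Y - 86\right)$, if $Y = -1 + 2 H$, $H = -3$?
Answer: $2046$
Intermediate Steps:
$Y = -7$ ($Y = -1 + 2 \left(-3\right) = -1 - 6 = -7$)
$- 22 \left(Y - 86\right) = - 22 \left(-7 - 86\right) = \left(-22\right) \left(-93\right) = 2046$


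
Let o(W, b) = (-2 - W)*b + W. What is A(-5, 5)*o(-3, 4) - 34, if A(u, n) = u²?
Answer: -9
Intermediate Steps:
o(W, b) = W + b*(-2 - W) (o(W, b) = b*(-2 - W) + W = W + b*(-2 - W))
A(-5, 5)*o(-3, 4) - 34 = (-5)²*(-3 - 2*4 - 1*(-3)*4) - 34 = 25*(-3 - 8 + 12) - 34 = 25*1 - 34 = 25 - 34 = -9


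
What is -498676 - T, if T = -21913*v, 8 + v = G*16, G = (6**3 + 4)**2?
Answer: 16968753220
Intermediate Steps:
G = 48400 (G = (216 + 4)**2 = 220**2 = 48400)
v = 774392 (v = -8 + 48400*16 = -8 + 774400 = 774392)
T = -16969251896 (T = -21913*774392 = -16969251896)
-498676 - T = -498676 - 1*(-16969251896) = -498676 + 16969251896 = 16968753220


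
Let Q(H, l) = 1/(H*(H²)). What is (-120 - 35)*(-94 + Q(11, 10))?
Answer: 19392515/1331 ≈ 14570.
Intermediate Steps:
Q(H, l) = H⁻³ (Q(H, l) = 1/(H*H²) = H⁻³)
(-120 - 35)*(-94 + Q(11, 10)) = (-120 - 35)*(-94 + 11⁻³) = -155*(-94 + 1/1331) = -155*(-125113/1331) = 19392515/1331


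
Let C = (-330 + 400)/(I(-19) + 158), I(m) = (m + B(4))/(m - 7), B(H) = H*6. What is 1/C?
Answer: 4103/1820 ≈ 2.2544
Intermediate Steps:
B(H) = 6*H
I(m) = (24 + m)/(-7 + m) (I(m) = (m + 6*4)/(m - 7) = (m + 24)/(-7 + m) = (24 + m)/(-7 + m))
C = 1820/4103 (C = (-330 + 400)/((24 - 19)/(-7 - 19) + 158) = 70/(5/(-26) + 158) = 70/(-1/26*5 + 158) = 70/(-5/26 + 158) = 70/(4103/26) = 70*(26/4103) = 1820/4103 ≈ 0.44358)
1/C = 1/(1820/4103) = 4103/1820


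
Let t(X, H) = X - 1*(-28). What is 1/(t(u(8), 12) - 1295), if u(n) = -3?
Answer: -1/1270 ≈ -0.00078740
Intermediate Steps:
t(X, H) = 28 + X (t(X, H) = X + 28 = 28 + X)
1/(t(u(8), 12) - 1295) = 1/((28 - 3) - 1295) = 1/(25 - 1295) = 1/(-1270) = -1/1270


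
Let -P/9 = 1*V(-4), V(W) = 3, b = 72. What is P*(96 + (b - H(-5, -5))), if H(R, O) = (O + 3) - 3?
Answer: -4671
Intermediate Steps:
H(R, O) = O (H(R, O) = (3 + O) - 3 = O)
P = -27 (P = -9*3 = -27)
P*(96 + (b - H(-5, -5))) = -27*(96 + (72 - 1*(-5))) = -27*(96 + (72 + 5)) = -27*(96 + 77) = -27*173 = -4671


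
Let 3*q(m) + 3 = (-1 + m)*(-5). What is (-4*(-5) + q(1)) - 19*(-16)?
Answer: 323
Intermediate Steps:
q(m) = 2/3 - 5*m/3 (q(m) = -1 + ((-1 + m)*(-5))/3 = -1 + (5 - 5*m)/3 = -1 + (5/3 - 5*m/3) = 2/3 - 5*m/3)
(-4*(-5) + q(1)) - 19*(-16) = (-4*(-5) + (2/3 - 5/3*1)) - 19*(-16) = (20 + (2/3 - 5/3)) + 304 = (20 - 1) + 304 = 19 + 304 = 323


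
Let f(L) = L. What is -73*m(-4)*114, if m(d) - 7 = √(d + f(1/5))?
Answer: -58254 - 8322*I*√95/5 ≈ -58254.0 - 16223.0*I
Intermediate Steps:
m(d) = 7 + √(⅕ + d) (m(d) = 7 + √(d + 1/5) = 7 + √(d + ⅕) = 7 + √(⅕ + d))
-73*m(-4)*114 = -73*(7 + √(5 + 25*(-4))/5)*114 = -73*(7 + √(5 - 100)/5)*114 = -73*(7 + √(-95)/5)*114 = -73*(7 + (I*√95)/5)*114 = -73*(7 + I*√95/5)*114 = (-511 - 73*I*√95/5)*114 = -58254 - 8322*I*√95/5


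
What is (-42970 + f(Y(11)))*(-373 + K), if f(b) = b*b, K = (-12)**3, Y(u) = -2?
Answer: 90271566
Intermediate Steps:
K = -1728
f(b) = b**2
(-42970 + f(Y(11)))*(-373 + K) = (-42970 + (-2)**2)*(-373 - 1728) = (-42970 + 4)*(-2101) = -42966*(-2101) = 90271566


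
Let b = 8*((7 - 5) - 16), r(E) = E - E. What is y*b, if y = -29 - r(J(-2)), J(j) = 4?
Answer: 3248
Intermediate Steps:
r(E) = 0
b = -112 (b = 8*(2 - 16) = 8*(-14) = -112)
y = -29 (y = -29 - 1*0 = -29 + 0 = -29)
y*b = -29*(-112) = 3248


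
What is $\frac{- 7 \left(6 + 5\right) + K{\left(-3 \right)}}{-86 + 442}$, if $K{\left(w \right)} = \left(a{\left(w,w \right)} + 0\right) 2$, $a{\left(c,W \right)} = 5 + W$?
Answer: $- \frac{73}{356} \approx -0.20506$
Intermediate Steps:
$K{\left(w \right)} = 10 + 2 w$ ($K{\left(w \right)} = \left(\left(5 + w\right) + 0\right) 2 = \left(5 + w\right) 2 = 10 + 2 w$)
$\frac{- 7 \left(6 + 5\right) + K{\left(-3 \right)}}{-86 + 442} = \frac{- 7 \left(6 + 5\right) + \left(10 + 2 \left(-3\right)\right)}{-86 + 442} = \frac{\left(-7\right) 11 + \left(10 - 6\right)}{356} = \left(-77 + 4\right) \frac{1}{356} = \left(-73\right) \frac{1}{356} = - \frac{73}{356}$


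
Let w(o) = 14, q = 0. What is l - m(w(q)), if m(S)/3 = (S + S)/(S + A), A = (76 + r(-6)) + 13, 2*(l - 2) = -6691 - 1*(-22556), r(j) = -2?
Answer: 1602601/202 ≈ 7933.7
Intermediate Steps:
l = 15869/2 (l = 2 + (-6691 - 1*(-22556))/2 = 2 + (-6691 + 22556)/2 = 2 + (½)*15865 = 2 + 15865/2 = 15869/2 ≈ 7934.5)
A = 87 (A = (76 - 2) + 13 = 74 + 13 = 87)
m(S) = 6*S/(87 + S) (m(S) = 3*((S + S)/(S + 87)) = 3*((2*S)/(87 + S)) = 3*(2*S/(87 + S)) = 6*S/(87 + S))
l - m(w(q)) = 15869/2 - 6*14/(87 + 14) = 15869/2 - 6*14/101 = 15869/2 - 1*84/101 = 15869/2 - 84/101 = 1602601/202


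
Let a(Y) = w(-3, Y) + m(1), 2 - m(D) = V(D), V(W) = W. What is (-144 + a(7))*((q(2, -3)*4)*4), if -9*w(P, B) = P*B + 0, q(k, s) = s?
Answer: 6752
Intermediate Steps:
m(D) = 2 - D
w(P, B) = -B*P/9 (w(P, B) = -(P*B + 0)/9 = -(B*P + 0)/9 = -B*P/9)
a(Y) = 1 + Y/3 (a(Y) = -1/9*Y*(-3) + (2 - 1*1) = Y/3 + (2 - 1) = Y/3 + 1 = 1 + Y/3)
(-144 + a(7))*((q(2, -3)*4)*4) = (-144 + (1 + (1/3)*7))*(-3*4*4) = (-144 + (1 + 7/3))*(-12*4) = (-144 + 10/3)*(-48) = -422/3*(-48) = 6752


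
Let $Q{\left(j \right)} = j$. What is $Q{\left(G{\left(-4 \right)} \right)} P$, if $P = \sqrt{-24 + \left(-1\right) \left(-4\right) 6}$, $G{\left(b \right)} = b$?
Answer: $0$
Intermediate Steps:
$P = 0$ ($P = \sqrt{-24 + 4 \cdot 6} = \sqrt{-24 + 24} = \sqrt{0} = 0$)
$Q{\left(G{\left(-4 \right)} \right)} P = \left(-4\right) 0 = 0$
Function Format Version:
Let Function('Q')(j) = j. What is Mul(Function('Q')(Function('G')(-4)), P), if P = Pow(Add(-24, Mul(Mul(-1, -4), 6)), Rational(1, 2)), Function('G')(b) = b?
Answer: 0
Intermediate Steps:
P = 0 (P = Pow(Add(-24, Mul(4, 6)), Rational(1, 2)) = Pow(Add(-24, 24), Rational(1, 2)) = Pow(0, Rational(1, 2)) = 0)
Mul(Function('Q')(Function('G')(-4)), P) = Mul(-4, 0) = 0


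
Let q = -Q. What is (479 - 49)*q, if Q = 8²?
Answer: -27520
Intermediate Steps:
Q = 64
q = -64 (q = -1*64 = -64)
(479 - 49)*q = (479 - 49)*(-64) = 430*(-64) = -27520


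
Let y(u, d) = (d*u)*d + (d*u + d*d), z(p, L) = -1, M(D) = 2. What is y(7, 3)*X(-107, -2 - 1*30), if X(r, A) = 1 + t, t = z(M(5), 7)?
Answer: 0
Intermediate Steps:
t = -1
X(r, A) = 0 (X(r, A) = 1 - 1 = 0)
y(u, d) = d² + d*u + u*d² (y(u, d) = u*d² + (d*u + d²) = u*d² + (d² + d*u) = d² + d*u + u*d²)
y(7, 3)*X(-107, -2 - 1*30) = (3*(3 + 7 + 3*7))*0 = (3*(3 + 7 + 21))*0 = (3*31)*0 = 93*0 = 0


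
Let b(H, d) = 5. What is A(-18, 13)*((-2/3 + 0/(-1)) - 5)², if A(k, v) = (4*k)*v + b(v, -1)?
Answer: -269059/9 ≈ -29895.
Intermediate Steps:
A(k, v) = 5 + 4*k*v (A(k, v) = (4*k)*v + 5 = 4*k*v + 5 = 5 + 4*k*v)
A(-18, 13)*((-2/3 + 0/(-1)) - 5)² = (5 + 4*(-18)*13)*((-2/3 + 0/(-1)) - 5)² = (5 - 936)*((-2*⅓ + 0*(-1)) - 5)² = -931*((-⅔ + 0) - 5)² = -931*(-⅔ - 5)² = -931*(-17/3)² = -931*289/9 = -269059/9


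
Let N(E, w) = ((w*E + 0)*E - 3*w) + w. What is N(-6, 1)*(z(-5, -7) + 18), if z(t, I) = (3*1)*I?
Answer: -102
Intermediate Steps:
z(t, I) = 3*I
N(E, w) = -2*w + w*E² (N(E, w) = ((E*w + 0)*E - 3*w) + w = ((E*w)*E - 3*w) + w = (w*E² - 3*w) + w = (-3*w + w*E²) + w = -2*w + w*E²)
N(-6, 1)*(z(-5, -7) + 18) = (1*(-2 + (-6)²))*(3*(-7) + 18) = (1*(-2 + 36))*(-21 + 18) = (1*34)*(-3) = 34*(-3) = -102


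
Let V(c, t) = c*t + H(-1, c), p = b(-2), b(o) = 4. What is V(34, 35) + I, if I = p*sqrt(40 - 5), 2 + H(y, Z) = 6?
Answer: 1194 + 4*sqrt(35) ≈ 1217.7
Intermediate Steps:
H(y, Z) = 4 (H(y, Z) = -2 + 6 = 4)
p = 4
V(c, t) = 4 + c*t (V(c, t) = c*t + 4 = 4 + c*t)
I = 4*sqrt(35) (I = 4*sqrt(40 - 5) = 4*sqrt(35) ≈ 23.664)
V(34, 35) + I = (4 + 34*35) + 4*sqrt(35) = (4 + 1190) + 4*sqrt(35) = 1194 + 4*sqrt(35)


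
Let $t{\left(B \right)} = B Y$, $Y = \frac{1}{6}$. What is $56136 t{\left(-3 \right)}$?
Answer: $-28068$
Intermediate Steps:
$Y = \frac{1}{6} \approx 0.16667$
$t{\left(B \right)} = \frac{B}{6}$ ($t{\left(B \right)} = B \frac{1}{6} = \frac{B}{6}$)
$56136 t{\left(-3 \right)} = 56136 \cdot \frac{1}{6} \left(-3\right) = 56136 \left(- \frac{1}{2}\right) = -28068$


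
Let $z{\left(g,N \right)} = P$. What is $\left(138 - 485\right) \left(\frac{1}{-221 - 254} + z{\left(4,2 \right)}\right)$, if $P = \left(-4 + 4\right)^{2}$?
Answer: $\frac{347}{475} \approx 0.73053$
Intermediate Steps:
$P = 0$ ($P = 0^{2} = 0$)
$z{\left(g,N \right)} = 0$
$\left(138 - 485\right) \left(\frac{1}{-221 - 254} + z{\left(4,2 \right)}\right) = \left(138 - 485\right) \left(\frac{1}{-221 - 254} + 0\right) = - 347 \left(\frac{1}{-475} + 0\right) = - 347 \left(- \frac{1}{475} + 0\right) = \left(-347\right) \left(- \frac{1}{475}\right) = \frac{347}{475}$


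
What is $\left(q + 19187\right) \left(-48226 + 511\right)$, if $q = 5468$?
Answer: $-1176413325$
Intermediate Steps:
$\left(q + 19187\right) \left(-48226 + 511\right) = \left(5468 + 19187\right) \left(-48226 + 511\right) = 24655 \left(-47715\right) = -1176413325$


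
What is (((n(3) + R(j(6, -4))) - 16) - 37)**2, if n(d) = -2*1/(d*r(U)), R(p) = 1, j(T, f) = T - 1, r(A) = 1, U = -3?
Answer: 24964/9 ≈ 2773.8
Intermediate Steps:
j(T, f) = -1 + T
n(d) = -2/d
(((n(3) + R(j(6, -4))) - 16) - 37)**2 = (((-2/3 + 1) - 16) - 37)**2 = ((1/3 - 16) - 37)**2 = (-47/3 - 37)**2 = (-158/3)**2 = 24964/9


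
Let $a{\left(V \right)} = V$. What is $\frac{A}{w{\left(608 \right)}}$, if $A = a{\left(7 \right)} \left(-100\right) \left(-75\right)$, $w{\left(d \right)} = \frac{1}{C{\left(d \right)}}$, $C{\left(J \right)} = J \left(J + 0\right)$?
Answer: $19407360000$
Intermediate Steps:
$C{\left(J \right)} = J^{2}$ ($C{\left(J \right)} = J J = J^{2}$)
$w{\left(d \right)} = \frac{1}{d^{2}}$
$A = 52500$ ($A = 7 \left(-100\right) \left(-75\right) = \left(-700\right) \left(-75\right) = 52500$)
$\frac{A}{w{\left(608 \right)}} = \frac{52500}{\frac{1}{369664}} = 52500 \frac{1}{\frac{1}{369664}} = 52500 \cdot 369664 = 19407360000$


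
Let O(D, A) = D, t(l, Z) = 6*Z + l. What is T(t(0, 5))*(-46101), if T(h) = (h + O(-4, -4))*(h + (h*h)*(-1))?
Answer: 1042804620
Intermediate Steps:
t(l, Z) = l + 6*Z
T(h) = (-4 + h)*(h - h**2) (T(h) = (h - 4)*(h + (h*h)*(-1)) = (-4 + h)*(h + h**2*(-1)) = (-4 + h)*(h - h**2))
T(t(0, 5))*(-46101) = ((0 + 6*5)*(-4 - (0 + 6*5)**2 + 5*(0 + 6*5)))*(-46101) = ((0 + 30)*(-4 - (0 + 30)**2 + 5*(0 + 30)))*(-46101) = (30*(-4 - 1*30**2 + 5*30))*(-46101) = (30*(-4 - 1*900 + 150))*(-46101) = (30*(-4 - 900 + 150))*(-46101) = (30*(-754))*(-46101) = -22620*(-46101) = 1042804620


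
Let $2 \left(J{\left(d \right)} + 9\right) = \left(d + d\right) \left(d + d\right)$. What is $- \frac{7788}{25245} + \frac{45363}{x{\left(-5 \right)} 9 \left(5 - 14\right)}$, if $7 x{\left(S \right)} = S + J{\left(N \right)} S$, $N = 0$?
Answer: $- \frac{1805063}{18360} \approx -98.315$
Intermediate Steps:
$J{\left(d \right)} = -9 + 2 d^{2}$ ($J{\left(d \right)} = -9 + \frac{\left(d + d\right) \left(d + d\right)}{2} = -9 + \frac{2 d 2 d}{2} = -9 + \frac{4 d^{2}}{2} = -9 + 2 d^{2}$)
$x{\left(S \right)} = - \frac{8 S}{7}$ ($x{\left(S \right)} = \frac{S + \left(-9 + 2 \cdot 0^{2}\right) S}{7} = \frac{S + \left(-9 + 2 \cdot 0\right) S}{7} = \frac{S + \left(-9 + 0\right) S}{7} = \frac{S - 9 S}{7} = \frac{\left(-8\right) S}{7} = - \frac{8 S}{7}$)
$- \frac{7788}{25245} + \frac{45363}{x{\left(-5 \right)} 9 \left(5 - 14\right)} = - \frac{7788}{25245} + \frac{45363}{\left(- \frac{8}{7}\right) \left(-5\right) 9 \left(5 - 14\right)} = \left(-7788\right) \frac{1}{25245} + \frac{45363}{\frac{40}{7} \cdot 9 \left(-9\right)} = - \frac{236}{765} + \frac{45363}{\frac{360}{7} \left(-9\right)} = - \frac{236}{765} + \frac{45363}{- \frac{3240}{7}} = - \frac{236}{765} + 45363 \left(- \frac{7}{3240}\right) = - \frac{236}{765} - \frac{105847}{1080} = - \frac{1805063}{18360}$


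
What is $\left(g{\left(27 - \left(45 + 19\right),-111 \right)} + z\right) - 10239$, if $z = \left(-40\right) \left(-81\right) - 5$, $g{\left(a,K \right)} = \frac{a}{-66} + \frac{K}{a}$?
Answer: $- \frac{462029}{66} \approx -7000.4$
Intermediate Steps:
$g{\left(a,K \right)} = - \frac{a}{66} + \frac{K}{a}$ ($g{\left(a,K \right)} = a \left(- \frac{1}{66}\right) + \frac{K}{a} = - \frac{a}{66} + \frac{K}{a}$)
$z = 3235$ ($z = 3240 - 5 = 3235$)
$\left(g{\left(27 - \left(45 + 19\right),-111 \right)} + z\right) - 10239 = \left(\left(- \frac{27 - \left(45 + 19\right)}{66} - \frac{111}{27 - \left(45 + 19\right)}\right) + 3235\right) - 10239 = \left(\left(- \frac{27 - 64}{66} - \frac{111}{27 - 64}\right) + 3235\right) - 10239 = \left(\left(\left(- \frac{1}{66}\right) \left(-37\right) - \frac{111}{-37}\right) + 3235\right) - 10239 = \left(\left(\frac{37}{66} - -3\right) + 3235\right) - 10239 = \left(\left(\frac{37}{66} + 3\right) + 3235\right) - 10239 = \left(\frac{235}{66} + 3235\right) - 10239 = \frac{213745}{66} - 10239 = - \frac{462029}{66}$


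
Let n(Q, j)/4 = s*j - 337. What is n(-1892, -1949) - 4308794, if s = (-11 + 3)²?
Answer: -4809086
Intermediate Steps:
s = 64 (s = (-8)² = 64)
n(Q, j) = -1348 + 256*j (n(Q, j) = 4*(64*j - 337) = 4*(-337 + 64*j) = -1348 + 256*j)
n(-1892, -1949) - 4308794 = (-1348 + 256*(-1949)) - 4308794 = (-1348 - 498944) - 4308794 = -500292 - 4308794 = -4809086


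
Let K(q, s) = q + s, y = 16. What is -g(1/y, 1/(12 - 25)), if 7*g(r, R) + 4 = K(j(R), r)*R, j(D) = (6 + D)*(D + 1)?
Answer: 22223/35152 ≈ 0.63220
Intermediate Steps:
j(D) = (1 + D)*(6 + D) (j(D) = (6 + D)*(1 + D) = (1 + D)*(6 + D))
g(r, R) = -4/7 + R*(6 + r + R**2 + 7*R)/7 (g(r, R) = -4/7 + (((6 + R**2 + 7*R) + r)*R)/7 = -4/7 + ((6 + r + R**2 + 7*R)*R)/7 = -4/7 + (R*(6 + r + R**2 + 7*R))/7 = -4/7 + R*(6 + r + R**2 + 7*R)/7)
-g(1/y, 1/(12 - 25)) = -(-4/7 + (6 + 1/16 + (1/(12 - 25))**2 + 7/(12 - 25))/(7*(12 - 25))) = -(-4/7 + (1/7)*(6 + 1/16 + (1/(-13))**2 + 7/(-13))/(-13)) = -(-4/7 + (1/7)*(-1/13)*(6 + 1/16 + (-1/13)**2 + 7*(-1/13))) = -(-4/7 + (1/7)*(-1/13)*(6 + 1/16 + 1/169 - 7/13)) = -(-4/7 + (1/7)*(-1/13)*(14953/2704)) = -(-4/7 - 14953/246064) = -1*(-22223/35152) = 22223/35152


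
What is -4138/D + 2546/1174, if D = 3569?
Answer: 2114331/2095003 ≈ 1.0092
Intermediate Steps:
-4138/D + 2546/1174 = -4138/3569 + 2546/1174 = -4138*1/3569 + 2546*(1/1174) = -4138/3569 + 1273/587 = 2114331/2095003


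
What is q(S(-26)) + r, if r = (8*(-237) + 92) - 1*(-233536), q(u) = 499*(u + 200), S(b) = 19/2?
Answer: 672545/2 ≈ 3.3627e+5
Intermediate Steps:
S(b) = 19/2 (S(b) = 19*(1/2) = 19/2)
q(u) = 99800 + 499*u (q(u) = 499*(200 + u) = 99800 + 499*u)
r = 231732 (r = (-1896 + 92) + 233536 = -1804 + 233536 = 231732)
q(S(-26)) + r = (99800 + 499*(19/2)) + 231732 = (99800 + 9481/2) + 231732 = 209081/2 + 231732 = 672545/2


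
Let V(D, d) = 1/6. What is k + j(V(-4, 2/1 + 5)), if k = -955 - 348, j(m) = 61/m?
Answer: -937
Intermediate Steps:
V(D, d) = 1/6
k = -1303
k + j(V(-4, 2/1 + 5)) = -1303 + 61/(1/6) = -1303 + 61*6 = -1303 + 366 = -937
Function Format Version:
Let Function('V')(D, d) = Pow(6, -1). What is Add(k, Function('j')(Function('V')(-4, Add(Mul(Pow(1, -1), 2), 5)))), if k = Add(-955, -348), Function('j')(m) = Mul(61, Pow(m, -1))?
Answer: -937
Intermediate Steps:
Function('V')(D, d) = Rational(1, 6)
k = -1303
Add(k, Function('j')(Function('V')(-4, Add(Mul(Pow(1, -1), 2), 5)))) = Add(-1303, Mul(61, Pow(Rational(1, 6), -1))) = Add(-1303, Mul(61, 6)) = Add(-1303, 366) = -937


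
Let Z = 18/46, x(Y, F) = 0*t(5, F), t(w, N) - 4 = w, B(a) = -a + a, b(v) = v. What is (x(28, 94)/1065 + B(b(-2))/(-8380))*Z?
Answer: 0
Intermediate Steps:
B(a) = 0
t(w, N) = 4 + w
x(Y, F) = 0 (x(Y, F) = 0*(4 + 5) = 0*9 = 0)
Z = 9/23 (Z = 18*(1/46) = 9/23 ≈ 0.39130)
(x(28, 94)/1065 + B(b(-2))/(-8380))*Z = (0/1065 + 0/(-8380))*(9/23) = (0*(1/1065) + 0*(-1/8380))*(9/23) = (0 + 0)*(9/23) = 0*(9/23) = 0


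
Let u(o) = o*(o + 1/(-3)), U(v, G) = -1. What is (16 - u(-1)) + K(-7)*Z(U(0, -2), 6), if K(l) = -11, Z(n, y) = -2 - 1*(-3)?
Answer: 11/3 ≈ 3.6667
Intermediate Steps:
u(o) = o*(-1/3 + o) (u(o) = o*(o - 1/3) = o*(-1/3 + o))
Z(n, y) = 1 (Z(n, y) = -2 + 3 = 1)
(16 - u(-1)) + K(-7)*Z(U(0, -2), 6) = (16 - (-1)*(-1/3 - 1)) - 11*1 = (16 - (-1)*(-4)/3) - 11 = (16 - 1*4/3) - 11 = (16 - 4/3) - 11 = 44/3 - 11 = 11/3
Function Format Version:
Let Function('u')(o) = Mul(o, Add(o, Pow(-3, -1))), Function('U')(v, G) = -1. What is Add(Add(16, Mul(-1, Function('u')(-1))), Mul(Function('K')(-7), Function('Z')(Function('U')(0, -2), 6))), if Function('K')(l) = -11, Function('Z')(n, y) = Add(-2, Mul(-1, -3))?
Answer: Rational(11, 3) ≈ 3.6667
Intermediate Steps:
Function('u')(o) = Mul(o, Add(Rational(-1, 3), o)) (Function('u')(o) = Mul(o, Add(o, Rational(-1, 3))) = Mul(o, Add(Rational(-1, 3), o)))
Function('Z')(n, y) = 1 (Function('Z')(n, y) = Add(-2, 3) = 1)
Add(Add(16, Mul(-1, Function('u')(-1))), Mul(Function('K')(-7), Function('Z')(Function('U')(0, -2), 6))) = Add(Add(16, Mul(-1, Mul(-1, Add(Rational(-1, 3), -1)))), Mul(-11, 1)) = Add(Add(16, Mul(-1, Mul(-1, Rational(-4, 3)))), -11) = Add(Add(16, Mul(-1, Rational(4, 3))), -11) = Add(Add(16, Rational(-4, 3)), -11) = Add(Rational(44, 3), -11) = Rational(11, 3)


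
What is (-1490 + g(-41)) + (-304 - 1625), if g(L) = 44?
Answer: -3375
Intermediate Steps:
(-1490 + g(-41)) + (-304 - 1625) = (-1490 + 44) + (-304 - 1625) = -1446 - 1929 = -3375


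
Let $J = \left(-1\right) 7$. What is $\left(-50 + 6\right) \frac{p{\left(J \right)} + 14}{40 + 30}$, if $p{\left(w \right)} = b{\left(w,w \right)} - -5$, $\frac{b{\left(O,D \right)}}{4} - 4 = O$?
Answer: $- \frac{22}{5} \approx -4.4$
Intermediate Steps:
$J = -7$
$b{\left(O,D \right)} = 16 + 4 O$
$p{\left(w \right)} = 21 + 4 w$ ($p{\left(w \right)} = \left(16 + 4 w\right) - -5 = \left(16 + 4 w\right) + 5 = 21 + 4 w$)
$\left(-50 + 6\right) \frac{p{\left(J \right)} + 14}{40 + 30} = \left(-50 + 6\right) \frac{\left(21 + 4 \left(-7\right)\right) + 14}{40 + 30} = - 44 \frac{\left(21 - 28\right) + 14}{70} = - 44 \left(-7 + 14\right) \frac{1}{70} = - 44 \cdot 7 \cdot \frac{1}{70} = \left(-44\right) \frac{1}{10} = - \frac{22}{5}$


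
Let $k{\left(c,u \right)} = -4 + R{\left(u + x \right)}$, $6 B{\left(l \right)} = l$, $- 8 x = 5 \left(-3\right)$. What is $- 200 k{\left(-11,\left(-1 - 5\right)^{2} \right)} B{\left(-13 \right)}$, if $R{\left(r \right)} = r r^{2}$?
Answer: $\frac{9040225675}{384} \approx 2.3542 \cdot 10^{7}$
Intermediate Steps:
$x = \frac{15}{8}$ ($x = - \frac{5 \left(-3\right)}{8} = \left(- \frac{1}{8}\right) \left(-15\right) = \frac{15}{8} \approx 1.875$)
$B{\left(l \right)} = \frac{l}{6}$
$R{\left(r \right)} = r^{3}$
$k{\left(c,u \right)} = -4 + \left(\frac{15}{8} + u\right)^{3}$ ($k{\left(c,u \right)} = -4 + \left(u + \frac{15}{8}\right)^{3} = -4 + \left(\frac{15}{8} + u\right)^{3}$)
$- 200 k{\left(-11,\left(-1 - 5\right)^{2} \right)} B{\left(-13 \right)} = - 200 \left(-4 + \frac{\left(15 + 8 \left(-1 - 5\right)^{2}\right)^{3}}{512}\right) \frac{1}{6} \left(-13\right) = - 200 \left(-4 + \frac{\left(15 + 8 \left(-6\right)^{2}\right)^{3}}{512}\right) \left(- \frac{13}{6}\right) = - 200 \left(-4 + \frac{\left(15 + 8 \cdot 36\right)^{3}}{512}\right) \left(- \frac{13}{6}\right) = - 200 \left(-4 + \frac{\left(15 + 288\right)^{3}}{512}\right) \left(- \frac{13}{6}\right) = - 200 \left(-4 + \frac{303^{3}}{512}\right) \left(- \frac{13}{6}\right) = - 200 \left(-4 + \frac{1}{512} \cdot 27818127\right) \left(- \frac{13}{6}\right) = - 200 \left(-4 + \frac{27818127}{512}\right) \left(- \frac{13}{6}\right) = \left(-200\right) \frac{27816079}{512} \left(- \frac{13}{6}\right) = \left(- \frac{695401975}{64}\right) \left(- \frac{13}{6}\right) = \frac{9040225675}{384}$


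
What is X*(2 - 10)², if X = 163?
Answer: 10432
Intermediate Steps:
X*(2 - 10)² = 163*(2 - 10)² = 163*(-8)² = 163*64 = 10432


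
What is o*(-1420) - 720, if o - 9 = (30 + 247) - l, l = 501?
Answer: 304580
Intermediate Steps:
o = -215 (o = 9 + ((30 + 247) - 1*501) = 9 + (277 - 501) = 9 - 224 = -215)
o*(-1420) - 720 = -215*(-1420) - 720 = 305300 - 720 = 304580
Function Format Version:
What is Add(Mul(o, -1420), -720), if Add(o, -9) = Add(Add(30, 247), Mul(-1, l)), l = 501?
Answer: 304580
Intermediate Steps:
o = -215 (o = Add(9, Add(Add(30, 247), Mul(-1, 501))) = Add(9, Add(277, -501)) = Add(9, -224) = -215)
Add(Mul(o, -1420), -720) = Add(Mul(-215, -1420), -720) = Add(305300, -720) = 304580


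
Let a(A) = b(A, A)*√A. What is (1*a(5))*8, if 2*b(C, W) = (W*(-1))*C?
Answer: -100*√5 ≈ -223.61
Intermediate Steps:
b(C, W) = -C*W/2 (b(C, W) = ((W*(-1))*C)/2 = ((-W)*C)/2 = (-C*W)/2 = -C*W/2)
a(A) = -A^(5/2)/2 (a(A) = (-A*A/2)*√A = (-A²/2)*√A = -A^(5/2)/2)
(1*a(5))*8 = (1*(-25*√5/2))*8 = -25*√5/2*8 = -100*√5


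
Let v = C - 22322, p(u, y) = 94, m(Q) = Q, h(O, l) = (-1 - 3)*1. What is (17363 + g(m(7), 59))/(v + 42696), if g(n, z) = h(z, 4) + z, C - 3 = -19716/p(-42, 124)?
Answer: 818646/947861 ≈ 0.86368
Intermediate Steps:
h(O, l) = -4 (h(O, l) = -4*1 = -4)
C = -9717/47 (C = 3 - 19716/94 = 3 - 19716*1/94 = 3 - 9858/47 = -9717/47 ≈ -206.74)
g(n, z) = -4 + z
v = -1058851/47 (v = -9717/47 - 22322 = -1058851/47 ≈ -22529.)
(17363 + g(m(7), 59))/(v + 42696) = (17363 + (-4 + 59))/(-1058851/47 + 42696) = (17363 + 55)/(947861/47) = 17418*(47/947861) = 818646/947861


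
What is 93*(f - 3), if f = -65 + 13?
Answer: -5115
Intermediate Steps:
f = -52
93*(f - 3) = 93*(-52 - 3) = 93*(-55) = -5115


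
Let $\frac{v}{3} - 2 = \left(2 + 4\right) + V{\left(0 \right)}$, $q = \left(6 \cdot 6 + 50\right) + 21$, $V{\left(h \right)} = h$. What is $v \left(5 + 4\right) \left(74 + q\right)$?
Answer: $39096$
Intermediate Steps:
$q = 107$ ($q = \left(36 + 50\right) + 21 = 86 + 21 = 107$)
$v = 24$ ($v = 6 + 3 \left(\left(2 + 4\right) + 0\right) = 6 + 3 \left(6 + 0\right) = 6 + 3 \cdot 6 = 6 + 18 = 24$)
$v \left(5 + 4\right) \left(74 + q\right) = 24 \left(5 + 4\right) \left(74 + 107\right) = 24 \cdot 9 \cdot 181 = 216 \cdot 181 = 39096$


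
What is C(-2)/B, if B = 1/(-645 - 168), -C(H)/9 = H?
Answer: -14634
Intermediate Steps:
C(H) = -9*H
B = -1/813 (B = 1/(-813) = -1/813 ≈ -0.0012300)
C(-2)/B = (-9*(-2))/(-1/813) = 18*(-813) = -14634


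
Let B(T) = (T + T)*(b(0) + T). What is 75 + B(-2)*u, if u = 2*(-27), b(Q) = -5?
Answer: -1437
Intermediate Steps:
u = -54
B(T) = 2*T*(-5 + T) (B(T) = (T + T)*(-5 + T) = (2*T)*(-5 + T) = 2*T*(-5 + T))
75 + B(-2)*u = 75 + (2*(-2)*(-5 - 2))*(-54) = 75 + (2*(-2)*(-7))*(-54) = 75 + 28*(-54) = 75 - 1512 = -1437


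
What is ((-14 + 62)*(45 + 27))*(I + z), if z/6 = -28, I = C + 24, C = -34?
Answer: -615168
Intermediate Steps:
I = -10 (I = -34 + 24 = -10)
z = -168 (z = 6*(-28) = -168)
((-14 + 62)*(45 + 27))*(I + z) = ((-14 + 62)*(45 + 27))*(-10 - 168) = (48*72)*(-178) = 3456*(-178) = -615168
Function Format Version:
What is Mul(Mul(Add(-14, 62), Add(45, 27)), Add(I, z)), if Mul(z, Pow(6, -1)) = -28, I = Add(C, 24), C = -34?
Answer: -615168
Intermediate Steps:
I = -10 (I = Add(-34, 24) = -10)
z = -168 (z = Mul(6, -28) = -168)
Mul(Mul(Add(-14, 62), Add(45, 27)), Add(I, z)) = Mul(Mul(Add(-14, 62), Add(45, 27)), Add(-10, -168)) = Mul(Mul(48, 72), -178) = Mul(3456, -178) = -615168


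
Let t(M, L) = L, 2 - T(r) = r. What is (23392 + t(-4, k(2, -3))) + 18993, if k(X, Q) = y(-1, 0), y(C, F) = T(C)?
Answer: 42388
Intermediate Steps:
T(r) = 2 - r
y(C, F) = 2 - C
k(X, Q) = 3 (k(X, Q) = 2 - 1*(-1) = 2 + 1 = 3)
(23392 + t(-4, k(2, -3))) + 18993 = (23392 + 3) + 18993 = 23395 + 18993 = 42388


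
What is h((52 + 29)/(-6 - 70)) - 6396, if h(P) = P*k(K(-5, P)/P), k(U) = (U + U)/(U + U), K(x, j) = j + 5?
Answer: -486177/76 ≈ -6397.1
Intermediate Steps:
K(x, j) = 5 + j
k(U) = 1 (k(U) = (2*U)/((2*U)) = (2*U)*(1/(2*U)) = 1)
h(P) = P (h(P) = P*1 = P)
h((52 + 29)/(-6 - 70)) - 6396 = (52 + 29)/(-6 - 70) - 6396 = 81/(-76) - 6396 = 81*(-1/76) - 6396 = -81/76 - 6396 = -486177/76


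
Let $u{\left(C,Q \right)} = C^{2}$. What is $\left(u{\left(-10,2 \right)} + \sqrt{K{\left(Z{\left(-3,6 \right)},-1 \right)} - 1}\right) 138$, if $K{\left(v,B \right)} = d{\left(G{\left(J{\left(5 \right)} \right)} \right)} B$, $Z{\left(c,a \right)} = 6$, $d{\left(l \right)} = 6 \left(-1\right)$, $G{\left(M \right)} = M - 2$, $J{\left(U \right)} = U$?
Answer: $13800 + 138 \sqrt{5} \approx 14109.0$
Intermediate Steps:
$G{\left(M \right)} = -2 + M$ ($G{\left(M \right)} = M - 2 = -2 + M$)
$d{\left(l \right)} = -6$
$K{\left(v,B \right)} = - 6 B$
$\left(u{\left(-10,2 \right)} + \sqrt{K{\left(Z{\left(-3,6 \right)},-1 \right)} - 1}\right) 138 = \left(\left(-10\right)^{2} + \sqrt{\left(-6\right) \left(-1\right) - 1}\right) 138 = \left(100 + \sqrt{6 - 1}\right) 138 = \left(100 + \sqrt{5}\right) 138 = 13800 + 138 \sqrt{5}$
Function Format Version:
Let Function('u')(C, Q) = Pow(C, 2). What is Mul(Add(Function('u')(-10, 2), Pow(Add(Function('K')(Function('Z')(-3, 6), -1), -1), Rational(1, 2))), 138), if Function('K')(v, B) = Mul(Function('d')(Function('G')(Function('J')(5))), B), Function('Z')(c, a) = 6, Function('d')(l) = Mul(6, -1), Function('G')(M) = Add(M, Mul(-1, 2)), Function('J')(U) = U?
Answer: Add(13800, Mul(138, Pow(5, Rational(1, 2)))) ≈ 14109.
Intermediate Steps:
Function('G')(M) = Add(-2, M) (Function('G')(M) = Add(M, -2) = Add(-2, M))
Function('d')(l) = -6
Function('K')(v, B) = Mul(-6, B)
Mul(Add(Function('u')(-10, 2), Pow(Add(Function('K')(Function('Z')(-3, 6), -1), -1), Rational(1, 2))), 138) = Mul(Add(Pow(-10, 2), Pow(Add(Mul(-6, -1), -1), Rational(1, 2))), 138) = Mul(Add(100, Pow(Add(6, -1), Rational(1, 2))), 138) = Mul(Add(100, Pow(5, Rational(1, 2))), 138) = Add(13800, Mul(138, Pow(5, Rational(1, 2))))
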